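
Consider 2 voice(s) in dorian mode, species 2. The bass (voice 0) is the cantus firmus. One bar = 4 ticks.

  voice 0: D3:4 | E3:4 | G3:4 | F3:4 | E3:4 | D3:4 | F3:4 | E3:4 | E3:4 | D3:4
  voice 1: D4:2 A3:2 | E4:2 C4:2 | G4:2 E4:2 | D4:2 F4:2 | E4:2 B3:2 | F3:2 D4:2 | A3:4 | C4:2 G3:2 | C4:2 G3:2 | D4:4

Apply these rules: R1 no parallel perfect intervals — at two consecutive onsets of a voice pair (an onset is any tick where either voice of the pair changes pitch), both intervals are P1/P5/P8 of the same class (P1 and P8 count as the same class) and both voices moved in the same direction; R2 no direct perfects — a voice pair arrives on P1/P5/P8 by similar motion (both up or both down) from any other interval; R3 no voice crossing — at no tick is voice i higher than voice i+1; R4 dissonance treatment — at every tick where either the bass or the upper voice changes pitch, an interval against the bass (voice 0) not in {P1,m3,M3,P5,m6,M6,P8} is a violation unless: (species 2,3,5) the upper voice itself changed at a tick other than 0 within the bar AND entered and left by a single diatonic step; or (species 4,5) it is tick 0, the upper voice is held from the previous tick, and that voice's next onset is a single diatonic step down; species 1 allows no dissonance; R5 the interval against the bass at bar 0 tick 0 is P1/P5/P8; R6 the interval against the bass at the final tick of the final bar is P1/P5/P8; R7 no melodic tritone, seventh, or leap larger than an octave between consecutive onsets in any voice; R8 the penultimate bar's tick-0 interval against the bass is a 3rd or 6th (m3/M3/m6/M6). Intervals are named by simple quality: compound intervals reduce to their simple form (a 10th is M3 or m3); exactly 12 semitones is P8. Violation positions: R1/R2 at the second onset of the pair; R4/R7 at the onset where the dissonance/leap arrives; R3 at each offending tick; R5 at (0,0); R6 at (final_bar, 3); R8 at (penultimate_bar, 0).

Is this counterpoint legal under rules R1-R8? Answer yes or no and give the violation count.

bar 0: v0=D3 v1=D4 (P8)
bar 1: v0=E3 v1=E4 (P8)
bar 2: v0=G3 v1=G4 (P8)
bar 3: v0=F3 v1=D4 (M6)
bar 4: v0=E3 v1=E4 (P8)
bar 5: v0=D3 v1=F3 (m3)
bar 6: v0=F3 v1=A3 (M3)
bar 7: v0=E3 v1=C4 (m6)
bar 8: v0=E3 v1=C4 (m6)
bar 9: v0=D3 v1=D4 (P8)
  R2 @ bar1.0: D3/A3 P5 -> E3/E4 P8 similar
  R2 @ bar2.0: E3/C4 m6 -> G3/G4 P8 similar
  R1 @ bar4.0: F3/F4 P8 -> E3/E4 P8 similar
  R7 @ bar5.0: B3->F3 leap 6st

No (4 violations)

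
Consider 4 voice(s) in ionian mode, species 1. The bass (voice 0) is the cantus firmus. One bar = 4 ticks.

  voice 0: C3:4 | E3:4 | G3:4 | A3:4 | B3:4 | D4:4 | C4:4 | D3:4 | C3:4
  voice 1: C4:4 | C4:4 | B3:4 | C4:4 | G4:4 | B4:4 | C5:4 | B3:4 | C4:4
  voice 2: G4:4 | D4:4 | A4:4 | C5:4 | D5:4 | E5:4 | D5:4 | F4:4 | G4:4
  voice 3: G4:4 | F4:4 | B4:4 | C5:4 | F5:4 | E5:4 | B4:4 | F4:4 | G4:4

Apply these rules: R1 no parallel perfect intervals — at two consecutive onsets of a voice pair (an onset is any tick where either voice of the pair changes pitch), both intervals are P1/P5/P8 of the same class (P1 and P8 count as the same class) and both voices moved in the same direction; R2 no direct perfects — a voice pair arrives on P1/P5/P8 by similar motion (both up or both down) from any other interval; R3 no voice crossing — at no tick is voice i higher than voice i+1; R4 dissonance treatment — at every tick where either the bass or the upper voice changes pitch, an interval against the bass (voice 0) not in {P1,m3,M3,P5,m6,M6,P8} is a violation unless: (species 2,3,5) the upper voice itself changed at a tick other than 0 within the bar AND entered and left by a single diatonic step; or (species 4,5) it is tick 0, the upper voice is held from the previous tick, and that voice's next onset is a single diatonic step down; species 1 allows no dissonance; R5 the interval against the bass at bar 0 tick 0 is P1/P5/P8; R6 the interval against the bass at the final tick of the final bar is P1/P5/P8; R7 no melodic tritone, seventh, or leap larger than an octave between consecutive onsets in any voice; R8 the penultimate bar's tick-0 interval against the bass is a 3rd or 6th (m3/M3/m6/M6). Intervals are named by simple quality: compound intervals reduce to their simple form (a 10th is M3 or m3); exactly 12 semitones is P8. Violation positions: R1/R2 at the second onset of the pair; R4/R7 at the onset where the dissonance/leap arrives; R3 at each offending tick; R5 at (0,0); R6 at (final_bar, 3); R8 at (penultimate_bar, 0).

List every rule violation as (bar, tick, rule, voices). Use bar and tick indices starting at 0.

(1, 0, R4, (0, 2))
(1, 0, R4, (0, 3))
(2, 0, R4, (0, 2))
(2, 0, R7, (3,))
(3, 0, R1, (1, 3))
(3, 0, R2, (1, 2))
(3, 0, R2, (2, 3))
(4, 0, R2, (1, 2))
(4, 0, R4, (0, 3))
(5, 0, R4, (0, 2))
(5, 0, R4, (0, 3))
(6, 0, R3, (2, 3))
(6, 0, R4, (0, 2))
(6, 0, R4, (0, 3))
(6, 1, R3, (2, 3))
(6, 2, R3, (2, 3))
(6, 3, R3, (2, 3))
(7, 0, R2, (2, 3))
(7, 0, R7, (0,))
(7, 0, R7, (1,))
(7, 0, R7, (3,))
(8, 0, R1, (2, 3))
(8, 0, R2, (1, 2))
(8, 0, R2, (1, 3))

bar 0: v0=C3 v1=C4 v2=G4 v3=G4 downbeat P5
bar 1: v0=E3 v1=C4 v2=D4 v3=F4 downbeat m2
bar 2: v0=G3 v1=B3 v2=A4 v3=B4 downbeat M3
bar 3: v0=A3 v1=C4 v2=C5 v3=C5 downbeat m3
bar 4: v0=B3 v1=G4 v2=D5 v3=F5 downbeat TT
bar 5: v0=D4 v1=B4 v2=E5 v3=E5 downbeat M2
bar 6: v0=C4 v1=C5 v2=D5 v3=B4 downbeat M7
bar 7: v0=D3 v1=B3 v2=F4 v3=F4 downbeat m3
bar 8: v0=C3 v1=C4 v2=G4 v3=G4 downbeat P5
  -> R4 @ bar 1 tick 0 v(0, 2): E3/D4 m7 untreated
  -> R4 @ bar 1 tick 0 v(0, 3): E3/F4 m2 untreated
  -> R4 @ bar 2 tick 0 v(0, 2): G3/A4 M2 untreated
  -> R7 @ bar 2 tick 0 v(3,): F4->B4 leap 6st
  -> R1 @ bar 3 tick 0 v(1, 3): B3/B4 P8 -> C4/C5 P8 similar
  -> R2 @ bar 3 tick 0 v(1, 2): B3/A4 m7 -> C4/C5 P8 similar
  -> R2 @ bar 3 tick 0 v(2, 3): A4/B4 M2 -> C5/C5 P1 similar
  -> R2 @ bar 4 tick 0 v(1, 2): C4/C5 P8 -> G4/D5 P5 similar
  -> R4 @ bar 4 tick 0 v(0, 3): B3/F5 TT untreated
  -> R4 @ bar 5 tick 0 v(0, 2): D4/E5 M2 untreated
  -> R4 @ bar 5 tick 0 v(0, 3): D4/E5 M2 untreated
  -> R3 @ bar 6 tick 0 v(2, 3): D5 above B4
  -> R4 @ bar 6 tick 0 v(0, 2): C4/D5 M2 untreated
  -> R4 @ bar 6 tick 0 v(0, 3): C4/B4 M7 untreated
  -> R3 @ bar 6 tick 1 v(2, 3): D5 above B4
  -> R3 @ bar 6 tick 2 v(2, 3): D5 above B4
  -> R3 @ bar 6 tick 3 v(2, 3): D5 above B4
  -> R2 @ bar 7 tick 0 v(2, 3): D5/B4 m3 -> F4/F4 P1 similar
  -> R7 @ bar 7 tick 0 v(0,): C4->D3 leap 10st
  -> R7 @ bar 7 tick 0 v(1,): C5->B3 leap 13st
  -> R7 @ bar 7 tick 0 v(3,): B4->F4 leap 6st
  -> R1 @ bar 8 tick 0 v(2, 3): F4/F4 P1 -> G4/G4 P1 similar
  -> R2 @ bar 8 tick 0 v(1, 2): B3/F4 TT -> C4/G4 P5 similar
  -> R2 @ bar 8 tick 0 v(1, 3): B3/F4 TT -> C4/G4 P5 similar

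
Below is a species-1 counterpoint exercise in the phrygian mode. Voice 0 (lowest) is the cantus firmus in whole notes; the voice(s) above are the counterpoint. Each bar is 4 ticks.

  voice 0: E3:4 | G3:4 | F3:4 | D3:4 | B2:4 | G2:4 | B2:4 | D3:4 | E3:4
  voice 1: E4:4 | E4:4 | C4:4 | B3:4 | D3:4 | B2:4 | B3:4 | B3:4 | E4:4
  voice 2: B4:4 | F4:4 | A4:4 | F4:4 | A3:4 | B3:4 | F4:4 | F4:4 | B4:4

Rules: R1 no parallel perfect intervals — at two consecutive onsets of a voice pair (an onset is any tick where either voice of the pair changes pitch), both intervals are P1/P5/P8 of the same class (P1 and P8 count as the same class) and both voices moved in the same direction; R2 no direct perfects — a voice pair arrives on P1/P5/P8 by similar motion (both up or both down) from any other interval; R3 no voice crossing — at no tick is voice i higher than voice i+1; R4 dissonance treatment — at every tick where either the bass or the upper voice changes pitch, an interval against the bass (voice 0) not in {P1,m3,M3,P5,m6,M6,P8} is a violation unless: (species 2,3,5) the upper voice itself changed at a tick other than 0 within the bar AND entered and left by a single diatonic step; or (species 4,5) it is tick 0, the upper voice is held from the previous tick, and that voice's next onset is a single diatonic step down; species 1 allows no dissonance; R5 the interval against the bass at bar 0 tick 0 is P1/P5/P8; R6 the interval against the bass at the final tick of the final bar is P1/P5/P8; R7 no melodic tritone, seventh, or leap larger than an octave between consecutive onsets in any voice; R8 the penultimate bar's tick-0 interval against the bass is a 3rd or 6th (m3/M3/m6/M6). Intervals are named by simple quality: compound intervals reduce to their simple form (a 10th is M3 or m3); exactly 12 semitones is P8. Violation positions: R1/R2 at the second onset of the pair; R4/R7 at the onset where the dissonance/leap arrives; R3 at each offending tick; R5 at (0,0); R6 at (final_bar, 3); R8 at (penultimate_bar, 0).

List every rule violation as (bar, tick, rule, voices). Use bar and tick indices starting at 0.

bar 0: v0=E3 v1=E4 v2=B4 downbeat P5
bar 1: v0=G3 v1=E4 v2=F4 downbeat m7
bar 2: v0=F3 v1=C4 v2=A4 downbeat M3
bar 3: v0=D3 v1=B3 v2=F4 downbeat m3
bar 4: v0=B2 v1=D3 v2=A3 downbeat m7
bar 5: v0=G2 v1=B2 v2=B3 downbeat M3
bar 6: v0=B2 v1=B3 v2=F4 downbeat TT
bar 7: v0=D3 v1=B3 v2=F4 downbeat m3
bar 8: v0=E3 v1=E4 v2=B4 downbeat P5
  -> R4 @ bar 1 tick 0 v(0, 2): G3/F4 m7 untreated
  -> R7 @ bar 1 tick 0 v(2,): B4->F4 leap 6st
  -> R2 @ bar 2 tick 0 v(0, 1): G3/E4 M6 -> F3/C4 P5 similar
  -> R2 @ bar 4 tick 0 v(1, 2): B3/F4 TT -> D3/A3 P5 similar
  -> R4 @ bar 4 tick 0 v(0, 2): B2/A3 m7 untreated
  -> R2 @ bar 6 tick 0 v(0, 1): G2/B2 M3 -> B2/B3 P8 similar
  -> R4 @ bar 6 tick 0 v(0, 2): B2/F4 TT untreated
  -> R7 @ bar 6 tick 0 v(2,): B3->F4 leap 6st
  -> R2 @ bar 8 tick 0 v(0, 1): D3/B3 M6 -> E3/E4 P8 similar
  -> R2 @ bar 8 tick 0 v(0, 2): D3/F4 m3 -> E3/B4 P5 similar
  -> R2 @ bar 8 tick 0 v(1, 2): B3/F4 TT -> E4/B4 P5 similar
  -> R7 @ bar 8 tick 0 v(2,): F4->B4 leap 6st

(1, 0, R4, (0, 2))
(1, 0, R7, (2,))
(2, 0, R2, (0, 1))
(4, 0, R2, (1, 2))
(4, 0, R4, (0, 2))
(6, 0, R2, (0, 1))
(6, 0, R4, (0, 2))
(6, 0, R7, (2,))
(8, 0, R2, (0, 1))
(8, 0, R2, (0, 2))
(8, 0, R2, (1, 2))
(8, 0, R7, (2,))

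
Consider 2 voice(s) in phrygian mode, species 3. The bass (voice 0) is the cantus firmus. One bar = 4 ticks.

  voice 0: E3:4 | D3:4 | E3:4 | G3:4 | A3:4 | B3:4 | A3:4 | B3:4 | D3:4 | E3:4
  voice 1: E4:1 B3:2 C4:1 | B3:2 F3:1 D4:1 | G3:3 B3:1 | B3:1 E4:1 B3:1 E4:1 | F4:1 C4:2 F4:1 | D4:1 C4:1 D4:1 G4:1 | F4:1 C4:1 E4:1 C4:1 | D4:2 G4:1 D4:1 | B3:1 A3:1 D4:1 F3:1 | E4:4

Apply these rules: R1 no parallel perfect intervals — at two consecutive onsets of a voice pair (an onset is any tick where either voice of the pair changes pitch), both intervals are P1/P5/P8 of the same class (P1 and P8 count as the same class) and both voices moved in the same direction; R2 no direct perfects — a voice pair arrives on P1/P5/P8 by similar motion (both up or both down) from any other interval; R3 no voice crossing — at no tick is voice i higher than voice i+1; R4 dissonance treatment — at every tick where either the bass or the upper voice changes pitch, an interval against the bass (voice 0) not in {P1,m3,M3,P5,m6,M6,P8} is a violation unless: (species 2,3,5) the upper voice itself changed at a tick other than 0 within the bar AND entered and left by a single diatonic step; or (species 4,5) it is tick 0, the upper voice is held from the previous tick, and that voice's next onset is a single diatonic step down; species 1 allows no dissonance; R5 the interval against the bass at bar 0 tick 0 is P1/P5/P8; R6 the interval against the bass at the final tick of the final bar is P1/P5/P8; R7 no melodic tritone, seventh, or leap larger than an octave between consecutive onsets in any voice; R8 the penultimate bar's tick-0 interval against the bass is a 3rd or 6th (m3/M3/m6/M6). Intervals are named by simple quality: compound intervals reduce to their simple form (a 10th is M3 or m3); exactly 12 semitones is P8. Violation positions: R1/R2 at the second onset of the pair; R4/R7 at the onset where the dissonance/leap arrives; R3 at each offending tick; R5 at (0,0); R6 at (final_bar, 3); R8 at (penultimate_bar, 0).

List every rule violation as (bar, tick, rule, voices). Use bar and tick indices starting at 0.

bar 0: v0=E3 v1=E4 downbeat P8
bar 1: v0=D3 v1=B3 downbeat M6
bar 2: v0=E3 v1=G3 downbeat m3
bar 3: v0=G3 v1=B3 downbeat M3
bar 4: v0=A3 v1=F4 downbeat m6
bar 5: v0=B3 v1=D4 downbeat m3
bar 6: v0=A3 v1=F4 downbeat m6
bar 7: v0=B3 v1=D4 downbeat m3
bar 8: v0=D3 v1=B3 downbeat M6
bar 9: v0=E3 v1=E4 downbeat P8
  -> R7 @ bar 1 tick 2 v(1,): B3->F3 leap 6st
  -> R2 @ bar 9 tick 0 v(0, 1): D3/F3 m3 -> E3/E4 P8 similar
  -> R7 @ bar 9 tick 0 v(1,): F3->E4 leap 11st

(1, 2, R7, (1,))
(9, 0, R2, (0, 1))
(9, 0, R7, (1,))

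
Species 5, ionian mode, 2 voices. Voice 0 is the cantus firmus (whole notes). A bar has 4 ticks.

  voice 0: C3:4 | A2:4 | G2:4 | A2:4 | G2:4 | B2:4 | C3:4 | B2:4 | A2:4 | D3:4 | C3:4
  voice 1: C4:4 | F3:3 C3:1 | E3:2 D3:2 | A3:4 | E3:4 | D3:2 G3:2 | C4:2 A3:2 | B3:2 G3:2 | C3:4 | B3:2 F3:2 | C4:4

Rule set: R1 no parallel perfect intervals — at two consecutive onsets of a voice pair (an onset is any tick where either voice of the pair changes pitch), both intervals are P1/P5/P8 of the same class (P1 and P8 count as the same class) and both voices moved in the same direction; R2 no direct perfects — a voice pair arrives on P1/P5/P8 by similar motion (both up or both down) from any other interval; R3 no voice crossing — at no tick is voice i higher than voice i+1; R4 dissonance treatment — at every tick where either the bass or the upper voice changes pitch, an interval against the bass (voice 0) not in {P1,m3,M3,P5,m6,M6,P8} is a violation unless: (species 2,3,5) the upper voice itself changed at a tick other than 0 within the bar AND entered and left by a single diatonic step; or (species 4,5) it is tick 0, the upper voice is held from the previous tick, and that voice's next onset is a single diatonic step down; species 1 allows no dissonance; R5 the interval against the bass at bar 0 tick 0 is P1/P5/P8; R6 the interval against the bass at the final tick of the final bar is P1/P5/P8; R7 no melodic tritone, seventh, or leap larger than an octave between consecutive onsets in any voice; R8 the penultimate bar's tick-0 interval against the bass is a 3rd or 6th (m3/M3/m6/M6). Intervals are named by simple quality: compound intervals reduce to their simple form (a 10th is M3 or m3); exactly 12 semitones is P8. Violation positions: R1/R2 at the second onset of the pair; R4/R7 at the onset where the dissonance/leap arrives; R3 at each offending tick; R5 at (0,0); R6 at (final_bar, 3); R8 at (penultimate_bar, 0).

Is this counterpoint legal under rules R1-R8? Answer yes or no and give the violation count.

No (4 violations)

bar 0: v0=C3 v1=C4 (P8)
bar 1: v0=A2 v1=F3 (m6)
bar 2: v0=G2 v1=E3 (M6)
bar 3: v0=A2 v1=A3 (P8)
bar 4: v0=G2 v1=E3 (M6)
bar 5: v0=B2 v1=D3 (m3)
bar 6: v0=C3 v1=C4 (P8)
bar 7: v0=B2 v1=B3 (P8)
bar 8: v0=A2 v1=C3 (m3)
bar 9: v0=D3 v1=B3 (M6)
bar 10: v0=C3 v1=C4 (P8)
  R2 @ bar3.0: G2/D3 P5 -> A2/A3 P8 similar
  R2 @ bar6.0: B2/G3 m6 -> C3/C4 P8 similar
  R7 @ bar9.0: C3->B3 leap 11st
  R7 @ bar9.2: B3->F3 leap 6st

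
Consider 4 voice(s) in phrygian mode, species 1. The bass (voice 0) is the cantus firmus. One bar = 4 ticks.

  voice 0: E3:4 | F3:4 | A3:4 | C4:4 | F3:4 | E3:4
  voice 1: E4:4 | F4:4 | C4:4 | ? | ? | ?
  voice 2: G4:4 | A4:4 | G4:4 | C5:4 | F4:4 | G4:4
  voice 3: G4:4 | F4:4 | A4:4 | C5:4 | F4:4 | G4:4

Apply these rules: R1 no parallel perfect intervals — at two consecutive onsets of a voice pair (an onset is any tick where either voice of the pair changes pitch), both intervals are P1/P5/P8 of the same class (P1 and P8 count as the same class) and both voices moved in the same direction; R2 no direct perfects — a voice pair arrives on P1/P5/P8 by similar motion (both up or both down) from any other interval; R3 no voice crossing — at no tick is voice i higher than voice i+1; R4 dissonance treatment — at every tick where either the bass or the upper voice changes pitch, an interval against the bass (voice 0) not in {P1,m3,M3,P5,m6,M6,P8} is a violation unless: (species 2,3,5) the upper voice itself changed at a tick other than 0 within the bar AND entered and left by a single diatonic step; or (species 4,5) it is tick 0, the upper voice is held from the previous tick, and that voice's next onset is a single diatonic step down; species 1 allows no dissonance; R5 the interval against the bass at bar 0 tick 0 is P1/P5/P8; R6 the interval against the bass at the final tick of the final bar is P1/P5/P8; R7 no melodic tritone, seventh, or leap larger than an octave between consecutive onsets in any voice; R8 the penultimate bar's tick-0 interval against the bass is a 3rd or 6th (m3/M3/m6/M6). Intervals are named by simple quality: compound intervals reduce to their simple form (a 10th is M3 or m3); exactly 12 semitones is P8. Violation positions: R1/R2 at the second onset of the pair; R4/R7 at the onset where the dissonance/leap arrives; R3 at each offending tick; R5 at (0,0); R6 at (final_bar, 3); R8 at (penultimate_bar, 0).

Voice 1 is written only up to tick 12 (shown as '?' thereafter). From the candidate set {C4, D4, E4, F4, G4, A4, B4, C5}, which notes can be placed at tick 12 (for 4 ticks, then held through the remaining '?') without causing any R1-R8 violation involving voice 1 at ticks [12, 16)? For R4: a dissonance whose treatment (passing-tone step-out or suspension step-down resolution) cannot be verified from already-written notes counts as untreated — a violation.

C4: legal
D4: violates R4
E4: legal
F4: violates R1,R2,R4
G4: violates R2
A4: legal
B4: violates R4,R7
C5: violates R2

{A4, C4, E4}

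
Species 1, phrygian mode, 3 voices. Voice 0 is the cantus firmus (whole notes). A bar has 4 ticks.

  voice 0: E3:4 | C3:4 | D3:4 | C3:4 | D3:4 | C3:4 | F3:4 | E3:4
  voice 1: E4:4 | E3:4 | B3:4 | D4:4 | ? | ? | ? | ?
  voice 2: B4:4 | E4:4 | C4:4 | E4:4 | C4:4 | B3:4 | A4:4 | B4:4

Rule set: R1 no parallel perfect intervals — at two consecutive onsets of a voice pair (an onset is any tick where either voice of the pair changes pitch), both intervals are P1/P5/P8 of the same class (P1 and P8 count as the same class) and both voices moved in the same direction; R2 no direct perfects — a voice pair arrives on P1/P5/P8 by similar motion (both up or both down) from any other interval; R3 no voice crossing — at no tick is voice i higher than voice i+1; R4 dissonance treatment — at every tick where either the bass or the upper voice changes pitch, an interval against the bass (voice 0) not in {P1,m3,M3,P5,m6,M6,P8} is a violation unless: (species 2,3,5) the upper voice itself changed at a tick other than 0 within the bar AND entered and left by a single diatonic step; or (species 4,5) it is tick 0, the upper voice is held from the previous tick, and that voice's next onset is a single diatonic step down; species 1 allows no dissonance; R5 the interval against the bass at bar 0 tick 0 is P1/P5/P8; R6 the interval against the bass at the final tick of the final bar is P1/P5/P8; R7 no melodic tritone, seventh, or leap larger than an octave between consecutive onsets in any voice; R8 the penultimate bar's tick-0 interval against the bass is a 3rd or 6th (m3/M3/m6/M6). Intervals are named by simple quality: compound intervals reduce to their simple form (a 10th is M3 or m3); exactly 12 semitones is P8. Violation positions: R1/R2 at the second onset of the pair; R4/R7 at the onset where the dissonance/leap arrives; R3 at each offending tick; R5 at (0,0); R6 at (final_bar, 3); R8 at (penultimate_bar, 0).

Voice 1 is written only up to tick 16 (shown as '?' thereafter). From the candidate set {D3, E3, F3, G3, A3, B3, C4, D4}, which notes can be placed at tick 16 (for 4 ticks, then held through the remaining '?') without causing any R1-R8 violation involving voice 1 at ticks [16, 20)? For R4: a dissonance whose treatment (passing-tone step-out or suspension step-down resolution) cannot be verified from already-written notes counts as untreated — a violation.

D3: legal
E3: violates R4,R7
F3: violates R2
G3: violates R4
A3: legal
B3: legal
C4: violates R2,R4
D4: violates R3

{A3, B3, D3}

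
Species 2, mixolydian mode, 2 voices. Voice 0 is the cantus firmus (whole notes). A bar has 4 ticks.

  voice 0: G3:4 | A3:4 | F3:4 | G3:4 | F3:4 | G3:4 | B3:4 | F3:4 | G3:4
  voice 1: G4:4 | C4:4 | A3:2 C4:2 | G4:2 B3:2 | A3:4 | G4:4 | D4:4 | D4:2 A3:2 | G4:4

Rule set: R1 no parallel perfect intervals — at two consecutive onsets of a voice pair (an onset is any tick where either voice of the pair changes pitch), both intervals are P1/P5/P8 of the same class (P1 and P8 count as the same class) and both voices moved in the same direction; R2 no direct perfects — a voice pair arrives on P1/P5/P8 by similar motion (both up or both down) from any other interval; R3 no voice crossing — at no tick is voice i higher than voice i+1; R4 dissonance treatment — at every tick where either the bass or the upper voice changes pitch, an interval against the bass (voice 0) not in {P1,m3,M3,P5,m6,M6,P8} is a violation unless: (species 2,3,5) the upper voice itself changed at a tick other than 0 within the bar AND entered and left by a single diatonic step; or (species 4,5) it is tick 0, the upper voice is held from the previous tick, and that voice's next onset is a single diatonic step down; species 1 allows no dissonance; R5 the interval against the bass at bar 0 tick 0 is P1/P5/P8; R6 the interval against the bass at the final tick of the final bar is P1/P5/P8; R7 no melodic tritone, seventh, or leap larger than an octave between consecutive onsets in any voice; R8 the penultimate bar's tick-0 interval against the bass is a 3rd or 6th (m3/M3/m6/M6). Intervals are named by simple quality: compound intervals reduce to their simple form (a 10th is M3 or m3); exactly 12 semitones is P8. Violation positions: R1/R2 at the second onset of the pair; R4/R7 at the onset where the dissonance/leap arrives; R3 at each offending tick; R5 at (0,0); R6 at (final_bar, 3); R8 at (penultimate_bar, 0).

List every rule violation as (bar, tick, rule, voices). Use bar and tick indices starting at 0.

bar 0: v0=G3 v1=G4 downbeat P8
bar 1: v0=A3 v1=C4 downbeat m3
bar 2: v0=F3 v1=A3 downbeat M3
bar 3: v0=G3 v1=G4 downbeat P8
bar 4: v0=F3 v1=A3 downbeat M3
bar 5: v0=G3 v1=G4 downbeat P8
bar 6: v0=B3 v1=D4 downbeat m3
bar 7: v0=F3 v1=D4 downbeat M6
bar 8: v0=G3 v1=G4 downbeat P8
  -> R2 @ bar 3 tick 0 v(0, 1): F3/C4 P5 -> G3/G4 P8 similar
  -> R2 @ bar 5 tick 0 v(0, 1): F3/A3 M3 -> G3/G4 P8 similar
  -> R7 @ bar 5 tick 0 v(1,): A3->G4 leap 10st
  -> R7 @ bar 7 tick 0 v(0,): B3->F3 leap 6st
  -> R2 @ bar 8 tick 0 v(0, 1): F3/A3 M3 -> G3/G4 P8 similar
  -> R7 @ bar 8 tick 0 v(1,): A3->G4 leap 10st

(3, 0, R2, (0, 1))
(5, 0, R2, (0, 1))
(5, 0, R7, (1,))
(7, 0, R7, (0,))
(8, 0, R2, (0, 1))
(8, 0, R7, (1,))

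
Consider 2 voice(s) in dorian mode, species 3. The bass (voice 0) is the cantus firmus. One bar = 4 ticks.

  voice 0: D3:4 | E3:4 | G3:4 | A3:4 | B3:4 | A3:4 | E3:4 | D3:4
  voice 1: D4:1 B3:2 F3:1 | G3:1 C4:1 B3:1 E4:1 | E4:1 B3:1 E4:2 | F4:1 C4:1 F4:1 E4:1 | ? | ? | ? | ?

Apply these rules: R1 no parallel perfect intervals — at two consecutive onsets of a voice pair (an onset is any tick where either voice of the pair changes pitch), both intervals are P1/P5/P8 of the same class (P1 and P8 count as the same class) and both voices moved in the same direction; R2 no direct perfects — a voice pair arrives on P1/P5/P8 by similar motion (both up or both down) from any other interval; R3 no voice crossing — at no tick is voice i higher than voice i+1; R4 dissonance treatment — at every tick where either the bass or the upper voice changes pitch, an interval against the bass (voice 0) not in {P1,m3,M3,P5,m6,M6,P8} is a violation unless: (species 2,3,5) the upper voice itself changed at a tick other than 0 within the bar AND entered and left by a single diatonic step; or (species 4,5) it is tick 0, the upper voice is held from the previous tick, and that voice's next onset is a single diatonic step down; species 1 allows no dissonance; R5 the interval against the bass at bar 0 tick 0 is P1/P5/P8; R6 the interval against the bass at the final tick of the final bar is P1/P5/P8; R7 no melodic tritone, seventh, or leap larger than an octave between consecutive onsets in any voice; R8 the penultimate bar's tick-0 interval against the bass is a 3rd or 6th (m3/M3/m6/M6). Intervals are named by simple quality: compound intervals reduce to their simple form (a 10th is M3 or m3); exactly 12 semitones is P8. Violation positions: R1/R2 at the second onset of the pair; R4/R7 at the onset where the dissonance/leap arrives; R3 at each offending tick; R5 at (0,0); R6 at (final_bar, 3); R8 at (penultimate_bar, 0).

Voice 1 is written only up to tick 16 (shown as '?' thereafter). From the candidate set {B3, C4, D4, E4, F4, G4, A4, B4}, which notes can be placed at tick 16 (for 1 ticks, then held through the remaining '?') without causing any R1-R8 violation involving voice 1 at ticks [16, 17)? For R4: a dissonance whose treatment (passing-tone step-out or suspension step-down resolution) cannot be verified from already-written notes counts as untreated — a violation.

{B3, D4, G4}

B3: legal
C4: violates R4
D4: legal
E4: violates R4
F4: violates R4
G4: legal
A4: violates R4
B4: violates R2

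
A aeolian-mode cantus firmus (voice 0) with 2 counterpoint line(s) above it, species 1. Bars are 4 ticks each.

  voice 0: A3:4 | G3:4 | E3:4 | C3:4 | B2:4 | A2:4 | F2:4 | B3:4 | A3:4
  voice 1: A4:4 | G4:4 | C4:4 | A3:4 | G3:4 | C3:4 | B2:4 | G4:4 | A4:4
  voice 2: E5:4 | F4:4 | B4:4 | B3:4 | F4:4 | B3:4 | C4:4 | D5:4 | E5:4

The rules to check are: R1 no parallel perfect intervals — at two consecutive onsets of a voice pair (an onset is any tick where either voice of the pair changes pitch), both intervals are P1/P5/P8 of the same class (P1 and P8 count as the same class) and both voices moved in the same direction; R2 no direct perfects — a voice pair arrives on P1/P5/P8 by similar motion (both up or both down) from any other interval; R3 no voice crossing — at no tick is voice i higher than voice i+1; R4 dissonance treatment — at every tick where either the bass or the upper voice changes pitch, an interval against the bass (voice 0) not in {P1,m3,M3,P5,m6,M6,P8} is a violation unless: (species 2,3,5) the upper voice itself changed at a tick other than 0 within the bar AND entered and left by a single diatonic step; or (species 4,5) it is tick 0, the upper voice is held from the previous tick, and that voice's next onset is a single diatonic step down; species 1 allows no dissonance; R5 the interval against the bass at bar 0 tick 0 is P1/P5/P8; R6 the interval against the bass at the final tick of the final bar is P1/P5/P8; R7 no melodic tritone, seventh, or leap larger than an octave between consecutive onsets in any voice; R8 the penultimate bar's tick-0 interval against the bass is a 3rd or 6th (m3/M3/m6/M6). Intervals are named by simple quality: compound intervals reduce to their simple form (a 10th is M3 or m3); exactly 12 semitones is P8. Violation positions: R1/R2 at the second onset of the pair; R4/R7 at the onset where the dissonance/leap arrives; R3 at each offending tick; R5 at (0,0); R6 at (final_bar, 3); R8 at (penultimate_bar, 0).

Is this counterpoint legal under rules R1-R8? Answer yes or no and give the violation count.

No (19 violations)

bar 0: v0=A3 v1=A4 v2=E5 (P5)
bar 1: v0=G3 v1=G4 v2=F4 (m7)
bar 2: v0=E3 v1=C4 v2=B4 (P5)
bar 3: v0=C3 v1=A3 v2=B3 (M7)
bar 4: v0=B2 v1=G3 v2=F4 (TT)
bar 5: v0=A2 v1=C3 v2=B3 (M2)
bar 6: v0=F2 v1=B2 v2=C4 (P5)
bar 7: v0=B3 v1=G4 v2=D5 (m3)
bar 8: v0=A3 v1=A4 v2=E5 (P5)
  R1 @ bar1.0: A3/A4 P8 -> G3/G4 P8 similar
  R3 @ bar1.0: G4 above F4
  R4 @ bar1.0: G3/F4 m7 untreated
  R7 @ bar1.0: E5->F4 leap 11st
  R3 @ bar1.1: G4 above F4
  R3 @ bar1.2: G4 above F4
  R3 @ bar1.3: G4 above F4
  R7 @ bar2.0: F4->B4 leap 6st
  R4 @ bar3.0: C3/B3 M7 untreated
  R4 @ bar4.0: B2/F4 TT untreated
  R7 @ bar4.0: B3->F4 leap 6st
  R4 @ bar5.0: A2/B3 M2 untreated
  R7 @ bar5.0: F4->B3 leap 6st
  R4 @ bar6.0: F2/B2 TT untreated
  R2 @ bar7.0: B2/C4 m2 -> G4/D5 P5 similar
  R7 @ bar7.0: F2->B3 leap 18st
  R7 @ bar7.0: B2->G4 leap 20st
  R7 @ bar7.0: C4->D5 leap 14st
  R1 @ bar8.0: G4/D5 P5 -> A4/E5 P5 similar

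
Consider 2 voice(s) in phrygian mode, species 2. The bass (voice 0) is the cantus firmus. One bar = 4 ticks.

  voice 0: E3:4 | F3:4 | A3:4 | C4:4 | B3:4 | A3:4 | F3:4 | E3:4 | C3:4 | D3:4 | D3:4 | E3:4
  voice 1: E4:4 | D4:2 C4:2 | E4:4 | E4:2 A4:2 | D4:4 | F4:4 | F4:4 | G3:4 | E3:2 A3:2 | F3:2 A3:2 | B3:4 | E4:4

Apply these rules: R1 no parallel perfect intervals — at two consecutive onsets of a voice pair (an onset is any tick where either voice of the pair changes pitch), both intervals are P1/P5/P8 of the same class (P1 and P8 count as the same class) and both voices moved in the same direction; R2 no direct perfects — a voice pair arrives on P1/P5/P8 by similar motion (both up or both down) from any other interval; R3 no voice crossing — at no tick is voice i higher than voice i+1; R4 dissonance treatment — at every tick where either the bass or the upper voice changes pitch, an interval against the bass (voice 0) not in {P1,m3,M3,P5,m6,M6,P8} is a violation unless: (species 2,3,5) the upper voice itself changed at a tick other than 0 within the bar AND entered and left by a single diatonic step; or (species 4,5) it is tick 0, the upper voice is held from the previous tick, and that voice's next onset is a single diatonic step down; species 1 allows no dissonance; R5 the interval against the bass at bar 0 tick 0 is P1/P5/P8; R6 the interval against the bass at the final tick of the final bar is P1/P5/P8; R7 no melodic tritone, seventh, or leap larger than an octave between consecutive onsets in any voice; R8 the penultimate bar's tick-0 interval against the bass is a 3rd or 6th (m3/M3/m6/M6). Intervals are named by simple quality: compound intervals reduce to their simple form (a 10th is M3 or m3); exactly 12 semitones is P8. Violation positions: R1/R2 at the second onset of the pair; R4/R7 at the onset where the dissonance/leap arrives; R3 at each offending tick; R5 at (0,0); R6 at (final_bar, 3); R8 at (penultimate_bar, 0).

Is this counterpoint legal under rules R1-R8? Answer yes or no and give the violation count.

bar 0: v0=E3 v1=E4 (P8)
bar 1: v0=F3 v1=D4 (M6)
bar 2: v0=A3 v1=E4 (P5)
bar 3: v0=C4 v1=E4 (M3)
bar 4: v0=B3 v1=D4 (m3)
bar 5: v0=A3 v1=F4 (m6)
bar 6: v0=F3 v1=F4 (P8)
bar 7: v0=E3 v1=G3 (m3)
bar 8: v0=C3 v1=E3 (M3)
bar 9: v0=D3 v1=F3 (m3)
bar 10: v0=D3 v1=B3 (M6)
bar 11: v0=E3 v1=E4 (P8)
  R1 @ bar2.0: F3/C4 P5 -> A3/E4 P5 similar
  R7 @ bar7.0: F4->G3 leap 10st
  R2 @ bar11.0: D3/B3 M6 -> E3/E4 P8 similar

No (3 violations)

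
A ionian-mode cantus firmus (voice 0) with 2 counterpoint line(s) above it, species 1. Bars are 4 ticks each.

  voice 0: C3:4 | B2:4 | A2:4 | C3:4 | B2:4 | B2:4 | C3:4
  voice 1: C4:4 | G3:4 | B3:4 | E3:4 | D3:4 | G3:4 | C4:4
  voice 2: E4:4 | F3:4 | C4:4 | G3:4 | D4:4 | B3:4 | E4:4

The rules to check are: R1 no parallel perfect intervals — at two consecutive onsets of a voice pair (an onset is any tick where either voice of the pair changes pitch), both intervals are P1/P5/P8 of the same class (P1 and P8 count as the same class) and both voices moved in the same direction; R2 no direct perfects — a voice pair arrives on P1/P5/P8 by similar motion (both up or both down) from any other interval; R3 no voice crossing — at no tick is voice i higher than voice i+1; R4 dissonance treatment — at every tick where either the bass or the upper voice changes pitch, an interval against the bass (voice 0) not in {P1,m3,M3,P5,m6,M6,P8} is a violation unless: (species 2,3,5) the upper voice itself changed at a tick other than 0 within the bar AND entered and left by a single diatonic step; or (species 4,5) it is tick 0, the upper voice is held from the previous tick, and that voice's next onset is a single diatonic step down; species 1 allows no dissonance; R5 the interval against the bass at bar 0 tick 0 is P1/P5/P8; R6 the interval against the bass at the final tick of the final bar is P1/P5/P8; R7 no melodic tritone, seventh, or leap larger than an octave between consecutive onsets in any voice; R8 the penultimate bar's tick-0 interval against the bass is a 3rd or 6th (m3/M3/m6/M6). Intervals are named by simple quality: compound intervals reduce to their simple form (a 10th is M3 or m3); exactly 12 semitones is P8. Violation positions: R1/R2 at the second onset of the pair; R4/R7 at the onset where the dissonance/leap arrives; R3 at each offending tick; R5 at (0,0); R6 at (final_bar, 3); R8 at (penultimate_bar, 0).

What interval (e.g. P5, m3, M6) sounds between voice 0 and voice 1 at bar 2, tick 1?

M2

voice 0=A2 voice 1=B3 -> M2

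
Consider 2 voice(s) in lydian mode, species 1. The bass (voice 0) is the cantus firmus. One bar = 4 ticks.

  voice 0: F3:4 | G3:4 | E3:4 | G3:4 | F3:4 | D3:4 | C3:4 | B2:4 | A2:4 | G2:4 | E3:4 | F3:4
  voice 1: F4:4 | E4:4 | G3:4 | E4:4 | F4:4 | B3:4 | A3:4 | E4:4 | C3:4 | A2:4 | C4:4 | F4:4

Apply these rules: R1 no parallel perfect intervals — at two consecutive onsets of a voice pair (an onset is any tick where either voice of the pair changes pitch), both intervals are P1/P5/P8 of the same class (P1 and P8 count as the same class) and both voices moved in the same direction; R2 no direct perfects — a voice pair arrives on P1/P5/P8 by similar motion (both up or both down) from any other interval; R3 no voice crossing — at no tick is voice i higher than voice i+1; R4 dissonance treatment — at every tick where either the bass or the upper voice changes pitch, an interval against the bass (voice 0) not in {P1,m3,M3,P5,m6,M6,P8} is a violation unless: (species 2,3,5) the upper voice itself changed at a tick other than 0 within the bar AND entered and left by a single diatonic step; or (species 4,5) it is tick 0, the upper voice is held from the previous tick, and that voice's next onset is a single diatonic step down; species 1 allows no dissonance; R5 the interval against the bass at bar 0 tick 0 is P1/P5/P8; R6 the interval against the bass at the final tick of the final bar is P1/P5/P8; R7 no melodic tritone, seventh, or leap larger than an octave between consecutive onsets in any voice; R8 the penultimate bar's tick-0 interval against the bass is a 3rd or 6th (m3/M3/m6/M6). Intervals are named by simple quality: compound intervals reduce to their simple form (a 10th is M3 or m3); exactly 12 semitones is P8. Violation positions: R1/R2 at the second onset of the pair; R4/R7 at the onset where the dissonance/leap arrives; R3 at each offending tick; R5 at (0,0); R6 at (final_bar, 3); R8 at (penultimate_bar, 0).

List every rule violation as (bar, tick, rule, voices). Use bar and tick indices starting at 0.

(5, 0, R7, (1,))
(7, 0, R4, (0, 1))
(8, 0, R7, (1,))
(9, 0, R4, (0, 1))
(10, 0, R7, (1,))
(11, 0, R2, (0, 1))

bar 0: v0=F3 v1=F4 downbeat P8
bar 1: v0=G3 v1=E4 downbeat M6
bar 2: v0=E3 v1=G3 downbeat m3
bar 3: v0=G3 v1=E4 downbeat M6
bar 4: v0=F3 v1=F4 downbeat P8
bar 5: v0=D3 v1=B3 downbeat M6
bar 6: v0=C3 v1=A3 downbeat M6
bar 7: v0=B2 v1=E4 downbeat P4
bar 8: v0=A2 v1=C3 downbeat m3
bar 9: v0=G2 v1=A2 downbeat M2
bar 10: v0=E3 v1=C4 downbeat m6
bar 11: v0=F3 v1=F4 downbeat P8
  -> R7 @ bar 5 tick 0 v(1,): F4->B3 leap 6st
  -> R4 @ bar 7 tick 0 v(0, 1): B2/E4 P4 untreated
  -> R7 @ bar 8 tick 0 v(1,): E4->C3 leap 16st
  -> R4 @ bar 9 tick 0 v(0, 1): G2/A2 M2 untreated
  -> R7 @ bar 10 tick 0 v(1,): A2->C4 leap 15st
  -> R2 @ bar 11 tick 0 v(0, 1): E3/C4 m6 -> F3/F4 P8 similar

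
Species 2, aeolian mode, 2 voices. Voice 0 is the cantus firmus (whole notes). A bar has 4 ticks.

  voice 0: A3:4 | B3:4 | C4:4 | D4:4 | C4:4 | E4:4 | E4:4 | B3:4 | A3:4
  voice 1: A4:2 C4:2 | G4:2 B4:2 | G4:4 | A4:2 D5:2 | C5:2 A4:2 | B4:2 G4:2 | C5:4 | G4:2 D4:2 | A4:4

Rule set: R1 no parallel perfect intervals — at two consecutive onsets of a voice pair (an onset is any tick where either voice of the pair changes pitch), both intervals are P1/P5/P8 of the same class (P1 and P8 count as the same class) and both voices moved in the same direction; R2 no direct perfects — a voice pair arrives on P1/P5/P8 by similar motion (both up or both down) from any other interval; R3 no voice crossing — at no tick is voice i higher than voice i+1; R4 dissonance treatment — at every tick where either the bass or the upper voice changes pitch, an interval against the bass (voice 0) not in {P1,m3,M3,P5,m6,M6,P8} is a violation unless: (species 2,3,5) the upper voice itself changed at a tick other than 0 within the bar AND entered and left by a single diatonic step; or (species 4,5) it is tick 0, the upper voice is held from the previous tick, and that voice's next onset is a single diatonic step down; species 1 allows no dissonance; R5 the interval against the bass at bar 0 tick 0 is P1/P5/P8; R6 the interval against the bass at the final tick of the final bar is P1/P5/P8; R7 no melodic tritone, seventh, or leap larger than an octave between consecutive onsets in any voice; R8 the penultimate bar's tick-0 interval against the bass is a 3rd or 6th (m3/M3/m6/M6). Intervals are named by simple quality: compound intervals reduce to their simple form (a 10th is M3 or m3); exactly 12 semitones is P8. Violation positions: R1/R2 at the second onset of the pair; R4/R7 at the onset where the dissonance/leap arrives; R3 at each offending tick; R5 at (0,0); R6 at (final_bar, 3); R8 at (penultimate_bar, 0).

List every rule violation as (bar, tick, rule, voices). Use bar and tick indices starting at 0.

bar 0: v0=A3 v1=A4 downbeat P8
bar 1: v0=B3 v1=G4 downbeat m6
bar 2: v0=C4 v1=G4 downbeat P5
bar 3: v0=D4 v1=A4 downbeat P5
bar 4: v0=C4 v1=C5 downbeat P8
bar 5: v0=E4 v1=B4 downbeat P5
bar 6: v0=E4 v1=C5 downbeat m6
bar 7: v0=B3 v1=G4 downbeat m6
bar 8: v0=A3 v1=A4 downbeat P8
  -> R1 @ bar 3 tick 0 v(0, 1): C4/G4 P5 -> D4/A4 P5 similar
  -> R1 @ bar 4 tick 0 v(0, 1): D4/D5 P8 -> C4/C5 P8 similar
  -> R2 @ bar 5 tick 0 v(0, 1): C4/A4 M6 -> E4/B4 P5 similar

(3, 0, R1, (0, 1))
(4, 0, R1, (0, 1))
(5, 0, R2, (0, 1))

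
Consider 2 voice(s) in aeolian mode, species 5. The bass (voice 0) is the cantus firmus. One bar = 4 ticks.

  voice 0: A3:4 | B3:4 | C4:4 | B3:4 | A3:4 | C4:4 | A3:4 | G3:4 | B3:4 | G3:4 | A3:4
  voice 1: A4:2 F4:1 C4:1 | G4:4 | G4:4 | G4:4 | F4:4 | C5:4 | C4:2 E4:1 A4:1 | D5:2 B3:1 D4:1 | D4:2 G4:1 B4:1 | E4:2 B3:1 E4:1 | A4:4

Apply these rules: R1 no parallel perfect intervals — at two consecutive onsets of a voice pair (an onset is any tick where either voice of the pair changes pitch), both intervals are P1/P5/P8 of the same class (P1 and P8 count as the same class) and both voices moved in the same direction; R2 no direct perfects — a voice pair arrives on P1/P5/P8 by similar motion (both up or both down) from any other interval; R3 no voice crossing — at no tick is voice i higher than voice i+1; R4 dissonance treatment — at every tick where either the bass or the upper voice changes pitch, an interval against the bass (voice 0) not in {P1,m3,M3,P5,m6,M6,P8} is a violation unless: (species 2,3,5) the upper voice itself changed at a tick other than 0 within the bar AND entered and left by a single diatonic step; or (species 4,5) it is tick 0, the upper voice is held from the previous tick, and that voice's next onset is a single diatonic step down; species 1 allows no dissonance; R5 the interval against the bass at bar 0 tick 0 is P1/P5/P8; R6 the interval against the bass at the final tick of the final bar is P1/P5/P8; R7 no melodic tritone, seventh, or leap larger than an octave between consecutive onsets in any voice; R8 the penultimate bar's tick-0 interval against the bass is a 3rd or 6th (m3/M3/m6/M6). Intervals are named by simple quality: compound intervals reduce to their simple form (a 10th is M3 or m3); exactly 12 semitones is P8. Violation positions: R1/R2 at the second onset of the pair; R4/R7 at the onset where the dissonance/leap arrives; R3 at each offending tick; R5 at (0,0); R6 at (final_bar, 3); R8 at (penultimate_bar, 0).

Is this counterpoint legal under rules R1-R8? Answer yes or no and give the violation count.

No (3 violations)

bar 0: v0=A3 v1=A4 (P8)
bar 1: v0=B3 v1=G4 (m6)
bar 2: v0=C4 v1=G4 (P5)
bar 3: v0=B3 v1=G4 (m6)
bar 4: v0=A3 v1=F4 (m6)
bar 5: v0=C4 v1=C5 (P8)
bar 6: v0=A3 v1=C4 (m3)
bar 7: v0=G3 v1=D5 (P5)
bar 8: v0=B3 v1=D4 (m3)
bar 9: v0=G3 v1=E4 (M6)
bar 10: v0=A3 v1=A4 (P8)
  R2 @ bar5.0: A3/F4 m6 -> C4/C5 P8 similar
  R7 @ bar7.2: D5->B3 leap 15st
  R2 @ bar10.0: G3/E4 M6 -> A3/A4 P8 similar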